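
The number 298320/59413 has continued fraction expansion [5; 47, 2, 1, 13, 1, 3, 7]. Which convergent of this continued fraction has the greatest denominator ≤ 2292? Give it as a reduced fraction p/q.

10459/2083

List convergents until the denominator exceeds the bound:
a_0 = 5: 5/1  (≤ bound)
a_1 = 47: 236/47  (≤ bound)
a_2 = 2: 477/95  (≤ bound)
a_3 = 1: 713/142  (≤ bound)
a_4 = 13: 9746/1941  (≤ bound)
a_5 = 1: 10459/2083  (≤ bound)
a_6 = 3: 41123/8190  (> 2292, stop)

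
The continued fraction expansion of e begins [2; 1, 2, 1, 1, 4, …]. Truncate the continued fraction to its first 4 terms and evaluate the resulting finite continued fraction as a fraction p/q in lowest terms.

11/4

a_0 = 2: 2/1
a_1 = 1: 3/1
a_2 = 2: 8/3
a_3 = 1: 11/4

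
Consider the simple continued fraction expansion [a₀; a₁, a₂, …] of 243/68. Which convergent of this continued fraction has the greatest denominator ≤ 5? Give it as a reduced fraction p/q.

18/5

List convergents until the denominator exceeds the bound:
a_0 = 3: 3/1  (≤ bound)
a_1 = 1: 4/1  (≤ bound)
a_2 = 1: 7/2  (≤ bound)
a_3 = 2: 18/5  (≤ bound)
a_4 = 1: 25/7  (> 5, stop)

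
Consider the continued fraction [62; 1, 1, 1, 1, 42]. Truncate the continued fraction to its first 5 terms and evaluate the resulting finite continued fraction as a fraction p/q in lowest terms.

313/5

a_0 = 62: 62/1
a_1 = 1: 63/1
a_2 = 1: 125/2
a_3 = 1: 188/3
a_4 = 1: 313/5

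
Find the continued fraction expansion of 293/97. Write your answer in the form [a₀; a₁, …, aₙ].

[3; 48, 2]

⌊293/97⌋ = 3, remainder 2
⌊97/2⌋ = 48, remainder 1
⌊2/1⌋ = 2, remainder 0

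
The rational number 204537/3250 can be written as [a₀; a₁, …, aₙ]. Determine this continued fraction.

⌊204537/3250⌋ = 62, remainder 3037
⌊3250/3037⌋ = 1, remainder 213
⌊3037/213⌋ = 14, remainder 55
⌊213/55⌋ = 3, remainder 48
⌊55/48⌋ = 1, remainder 7
⌊48/7⌋ = 6, remainder 6
⌊7/6⌋ = 1, remainder 1
⌊6/1⌋ = 6, remainder 0

[62; 1, 14, 3, 1, 6, 1, 6]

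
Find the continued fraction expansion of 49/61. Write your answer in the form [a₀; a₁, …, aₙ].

[0; 1, 4, 12]

49 ÷ 61 → quotient 0, remainder 49
61 ÷ 49 → quotient 1, remainder 12
49 ÷ 12 → quotient 4, remainder 1
12 ÷ 1 → quotient 12, remainder 0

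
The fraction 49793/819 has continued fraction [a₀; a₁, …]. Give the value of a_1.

⌊49793/819⌋ = 60, remainder 653
⌊819/653⌋ = 1, remainder 166

1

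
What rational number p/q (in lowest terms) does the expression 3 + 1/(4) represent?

13/4

Work from the innermost term outward:
Start with 4.
3 + 1/(4/1) = 3 + 1/4 = 13/4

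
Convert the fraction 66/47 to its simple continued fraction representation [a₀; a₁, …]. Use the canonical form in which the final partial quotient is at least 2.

Repeatedly divide and take the remainder:
66 = 1·47 + 19, so a_0 = 1
47 = 2·19 + 9, so a_1 = 2
19 = 2·9 + 1, so a_2 = 2
9 = 9·1 + 0, so a_3 = 9

[1; 2, 2, 9]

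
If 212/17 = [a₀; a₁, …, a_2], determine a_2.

⌊212/17⌋ = 12, remainder 8
⌊17/8⌋ = 2, remainder 1
⌊8/1⌋ = 8, remainder 0

8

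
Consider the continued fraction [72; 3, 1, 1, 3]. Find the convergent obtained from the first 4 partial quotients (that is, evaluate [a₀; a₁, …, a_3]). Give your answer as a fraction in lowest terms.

Use the convergent recurrence hₖ = aₖ·hₖ₋₁ + hₖ₋₂ (and likewise for the denominators kₖ):
a_0 = 72: 72/1
a_1 = 3: 217/3
a_2 = 1: 289/4
a_3 = 1: 506/7

506/7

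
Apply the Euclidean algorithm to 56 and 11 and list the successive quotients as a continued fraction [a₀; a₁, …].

Repeatedly divide and take the remainder:
56 ÷ 11 → quotient 5, remainder 1
11 ÷ 1 → quotient 11, remainder 0

[5; 11]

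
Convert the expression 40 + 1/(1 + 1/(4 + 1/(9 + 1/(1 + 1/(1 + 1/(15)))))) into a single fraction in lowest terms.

61451/1506

a_0 = 40: 40/1
a_1 = 1: 41/1
a_2 = 4: 204/5
a_3 = 9: 1877/46
a_4 = 1: 2081/51
a_5 = 1: 3958/97
a_6 = 15: 61451/1506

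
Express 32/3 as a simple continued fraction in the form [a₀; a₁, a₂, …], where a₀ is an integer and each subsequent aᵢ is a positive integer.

[10; 1, 2]

Apply division with remainder until the remainder is 0:
32 = 10·3 + 2, so a_0 = 10
3 = 1·2 + 1, so a_1 = 1
2 = 2·1 + 0, so a_2 = 2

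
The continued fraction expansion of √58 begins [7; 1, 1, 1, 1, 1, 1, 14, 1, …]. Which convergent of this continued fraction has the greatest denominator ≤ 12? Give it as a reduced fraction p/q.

61/8

a_0 = 7: 7/1  (≤ bound)
a_1 = 1: 8/1  (≤ bound)
a_2 = 1: 15/2  (≤ bound)
a_3 = 1: 23/3  (≤ bound)
a_4 = 1: 38/5  (≤ bound)
a_5 = 1: 61/8  (≤ bound)
a_6 = 1: 99/13  (> 12, stop)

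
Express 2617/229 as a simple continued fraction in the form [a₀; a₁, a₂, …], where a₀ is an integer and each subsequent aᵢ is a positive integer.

[11; 2, 2, 1, 32]

⌊2617/229⌋ = 11, remainder 98
⌊229/98⌋ = 2, remainder 33
⌊98/33⌋ = 2, remainder 32
⌊33/32⌋ = 1, remainder 1
⌊32/1⌋ = 32, remainder 0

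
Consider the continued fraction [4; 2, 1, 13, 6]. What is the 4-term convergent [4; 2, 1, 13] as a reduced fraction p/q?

Collapse the nested fraction from the inside out:
Start with 13.
1 + 1/(13/1) = 1 + 1/13 = 14/13
2 + 1/(14/13) = 2 + 13/14 = 41/14
4 + 1/(41/14) = 4 + 14/41 = 178/41

178/41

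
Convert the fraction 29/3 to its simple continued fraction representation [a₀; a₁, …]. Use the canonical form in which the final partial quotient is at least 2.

[9; 1, 2]

29 ÷ 3 → quotient 9, remainder 2
3 ÷ 2 → quotient 1, remainder 1
2 ÷ 1 → quotient 2, remainder 0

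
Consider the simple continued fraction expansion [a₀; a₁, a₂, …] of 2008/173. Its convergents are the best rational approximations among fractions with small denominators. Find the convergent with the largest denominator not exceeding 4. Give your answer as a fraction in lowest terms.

35/3

List convergents until the denominator exceeds the bound:
a_0 = 11: 11/1  (≤ bound)
a_1 = 1: 12/1  (≤ bound)
a_2 = 1: 23/2  (≤ bound)
a_3 = 1: 35/3  (≤ bound)
a_4 = 1: 58/5  (> 4, stop)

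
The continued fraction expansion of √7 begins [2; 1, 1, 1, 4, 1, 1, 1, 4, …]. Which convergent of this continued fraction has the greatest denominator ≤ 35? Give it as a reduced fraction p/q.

82/31

List convergents until the denominator exceeds the bound:
a_0 = 2: 2/1  (≤ bound)
a_1 = 1: 3/1  (≤ bound)
a_2 = 1: 5/2  (≤ bound)
a_3 = 1: 8/3  (≤ bound)
a_4 = 4: 37/14  (≤ bound)
a_5 = 1: 45/17  (≤ bound)
a_6 = 1: 82/31  (≤ bound)
a_7 = 1: 127/48  (> 35, stop)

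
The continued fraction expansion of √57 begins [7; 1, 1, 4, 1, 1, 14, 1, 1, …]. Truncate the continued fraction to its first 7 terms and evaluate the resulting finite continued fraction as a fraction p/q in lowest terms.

a_0 = 7: 7/1
a_1 = 1: 8/1
a_2 = 1: 15/2
a_3 = 4: 68/9
a_4 = 1: 83/11
a_5 = 1: 151/20
a_6 = 14: 2197/291

2197/291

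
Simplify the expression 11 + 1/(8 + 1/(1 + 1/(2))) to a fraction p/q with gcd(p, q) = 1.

Build up convergents one term at a time:
a_0 = 11: 11/1
a_1 = 8: 89/8
a_2 = 1: 100/9
a_3 = 2: 289/26

289/26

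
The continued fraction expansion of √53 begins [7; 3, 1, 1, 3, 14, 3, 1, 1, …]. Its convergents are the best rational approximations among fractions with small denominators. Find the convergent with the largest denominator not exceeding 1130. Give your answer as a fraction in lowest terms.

7979/1096

List convergents until the denominator exceeds the bound:
a_0 = 7: 7/1  (≤ bound)
a_1 = 3: 22/3  (≤ bound)
a_2 = 1: 29/4  (≤ bound)
a_3 = 1: 51/7  (≤ bound)
a_4 = 3: 182/25  (≤ bound)
a_5 = 14: 2599/357  (≤ bound)
a_6 = 3: 7979/1096  (≤ bound)
a_7 = 1: 10578/1453  (> 1130, stop)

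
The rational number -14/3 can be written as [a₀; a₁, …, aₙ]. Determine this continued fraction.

[-5; 3]

⌊-14/3⌋ = -5, remainder 1
⌊3/1⌋ = 3, remainder 0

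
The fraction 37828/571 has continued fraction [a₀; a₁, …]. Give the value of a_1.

4

Run the Euclidean algorithm, recording each quotient:
37828 = 66·571 + 142, so a_0 = 66
571 = 4·142 + 3, so a_1 = 4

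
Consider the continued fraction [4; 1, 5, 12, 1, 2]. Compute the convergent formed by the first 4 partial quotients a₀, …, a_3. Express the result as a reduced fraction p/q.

Build up convergents one term at a time:
a_0 = 4: 4/1
a_1 = 1: 5/1
a_2 = 5: 29/6
a_3 = 12: 353/73

353/73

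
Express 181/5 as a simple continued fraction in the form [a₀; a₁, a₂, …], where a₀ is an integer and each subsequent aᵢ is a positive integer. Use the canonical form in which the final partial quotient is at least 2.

181 ÷ 5 → quotient 36, remainder 1
5 ÷ 1 → quotient 5, remainder 0

[36; 5]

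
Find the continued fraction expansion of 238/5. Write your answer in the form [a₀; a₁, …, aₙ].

[47; 1, 1, 2]

238 ÷ 5 → quotient 47, remainder 3
5 ÷ 3 → quotient 1, remainder 2
3 ÷ 2 → quotient 1, remainder 1
2 ÷ 1 → quotient 2, remainder 0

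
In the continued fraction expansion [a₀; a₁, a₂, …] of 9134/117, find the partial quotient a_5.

9134 ÷ 117 → quotient 78, remainder 8
117 ÷ 8 → quotient 14, remainder 5
8 ÷ 5 → quotient 1, remainder 3
5 ÷ 3 → quotient 1, remainder 2
3 ÷ 2 → quotient 1, remainder 1
2 ÷ 1 → quotient 2, remainder 0

2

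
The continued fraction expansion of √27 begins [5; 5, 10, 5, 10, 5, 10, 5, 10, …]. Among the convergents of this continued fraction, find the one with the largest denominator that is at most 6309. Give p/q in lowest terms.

a_0 = 5: 5/1  (≤ bound)
a_1 = 5: 26/5  (≤ bound)
a_2 = 10: 265/51  (≤ bound)
a_3 = 5: 1351/260  (≤ bound)
a_4 = 10: 13775/2651  (≤ bound)
a_5 = 5: 70226/13515  (> 6309, stop)

13775/2651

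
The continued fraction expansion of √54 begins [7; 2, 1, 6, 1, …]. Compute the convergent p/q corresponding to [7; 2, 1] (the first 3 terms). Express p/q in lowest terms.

Starting at the tail and folding back:
Start with 1.
2 + 1/(1/1) = 2 + 1/1 = 3/1
7 + 1/(3/1) = 7 + 1/3 = 22/3

22/3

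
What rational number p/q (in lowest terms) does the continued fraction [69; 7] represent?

a_0 = 69: 69/1
a_1 = 7: 484/7

484/7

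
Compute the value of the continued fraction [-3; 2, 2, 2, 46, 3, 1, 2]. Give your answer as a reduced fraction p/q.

-15922/6163

Start with 2.
1 + 1/(2/1) = 1 + 1/2 = 3/2
3 + 1/(3/2) = 3 + 2/3 = 11/3
46 + 1/(11/3) = 46 + 3/11 = 509/11
2 + 1/(509/11) = 2 + 11/509 = 1029/509
2 + 1/(1029/509) = 2 + 509/1029 = 2567/1029
2 + 1/(2567/1029) = 2 + 1029/2567 = 6163/2567
-3 + 1/(6163/2567) = -3 + 2567/6163 = -15922/6163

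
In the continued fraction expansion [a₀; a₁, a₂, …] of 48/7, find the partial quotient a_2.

⌊48/7⌋ = 6, remainder 6
⌊7/6⌋ = 1, remainder 1
⌊6/1⌋ = 6, remainder 0

6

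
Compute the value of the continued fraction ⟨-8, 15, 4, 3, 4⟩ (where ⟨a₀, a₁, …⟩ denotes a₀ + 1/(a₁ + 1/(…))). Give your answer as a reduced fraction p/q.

a_0 = -8: -8/1
a_1 = 15: -119/15
a_2 = 4: -484/61
a_3 = 3: -1571/198
a_4 = 4: -6768/853

-6768/853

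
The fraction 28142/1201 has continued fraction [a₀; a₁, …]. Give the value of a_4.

2

Run the Euclidean algorithm, recording each quotient:
⌊28142/1201⌋ = 23, remainder 519
⌊1201/519⌋ = 2, remainder 163
⌊519/163⌋ = 3, remainder 30
⌊163/30⌋ = 5, remainder 13
⌊30/13⌋ = 2, remainder 4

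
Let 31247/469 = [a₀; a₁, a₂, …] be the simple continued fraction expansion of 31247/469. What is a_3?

1

Apply division with remainder until the remainder is 0:
31247 = 66·469 + 293, so a_0 = 66
469 = 1·293 + 176, so a_1 = 1
293 = 1·176 + 117, so a_2 = 1
176 = 1·117 + 59, so a_3 = 1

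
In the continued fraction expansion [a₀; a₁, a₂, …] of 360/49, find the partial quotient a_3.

⌊360/49⌋ = 7, remainder 17
⌊49/17⌋ = 2, remainder 15
⌊17/15⌋ = 1, remainder 2
⌊15/2⌋ = 7, remainder 1

7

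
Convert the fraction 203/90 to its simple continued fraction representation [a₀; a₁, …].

Apply division with remainder until the remainder is 0:
203 ÷ 90 → quotient 2, remainder 23
90 ÷ 23 → quotient 3, remainder 21
23 ÷ 21 → quotient 1, remainder 2
21 ÷ 2 → quotient 10, remainder 1
2 ÷ 1 → quotient 2, remainder 0

[2; 3, 1, 10, 2]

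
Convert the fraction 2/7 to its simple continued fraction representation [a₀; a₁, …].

[0; 3, 2]

Repeatedly divide and take the remainder:
⌊2/7⌋ = 0, remainder 2
⌊7/2⌋ = 3, remainder 1
⌊2/1⌋ = 2, remainder 0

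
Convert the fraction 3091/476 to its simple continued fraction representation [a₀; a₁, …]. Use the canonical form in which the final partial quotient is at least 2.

[6; 2, 39, 6]

3091 = 6·476 + 235, so a_0 = 6
476 = 2·235 + 6, so a_1 = 2
235 = 39·6 + 1, so a_2 = 39
6 = 6·1 + 0, so a_3 = 6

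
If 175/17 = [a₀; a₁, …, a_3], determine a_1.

3

Run the Euclidean algorithm, recording each quotient:
175 ÷ 17 → quotient 10, remainder 5
17 ÷ 5 → quotient 3, remainder 2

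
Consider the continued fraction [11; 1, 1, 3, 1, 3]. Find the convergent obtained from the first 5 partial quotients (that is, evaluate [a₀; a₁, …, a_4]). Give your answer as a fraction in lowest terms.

a_0 = 11: 11/1
a_1 = 1: 12/1
a_2 = 1: 23/2
a_3 = 3: 81/7
a_4 = 1: 104/9

104/9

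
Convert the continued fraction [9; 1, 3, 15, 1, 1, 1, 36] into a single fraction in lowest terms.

68297/7002

a_0 = 9: 9/1
a_1 = 1: 10/1
a_2 = 3: 39/4
a_3 = 15: 595/61
a_4 = 1: 634/65
a_5 = 1: 1229/126
a_6 = 1: 1863/191
a_7 = 36: 68297/7002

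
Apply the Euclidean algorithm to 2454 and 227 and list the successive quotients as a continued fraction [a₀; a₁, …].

2454 = 10·227 + 184, so a_0 = 10
227 = 1·184 + 43, so a_1 = 1
184 = 4·43 + 12, so a_2 = 4
43 = 3·12 + 7, so a_3 = 3
12 = 1·7 + 5, so a_4 = 1
7 = 1·5 + 2, so a_5 = 1
5 = 2·2 + 1, so a_6 = 2
2 = 2·1 + 0, so a_7 = 2

[10; 1, 4, 3, 1, 1, 2, 2]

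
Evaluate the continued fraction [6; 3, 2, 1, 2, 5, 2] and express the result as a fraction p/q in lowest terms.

Starting at the tail and folding back:
Start with 2.
5 + 1/(2/1) = 5 + 1/2 = 11/2
2 + 1/(11/2) = 2 + 2/11 = 24/11
1 + 1/(24/11) = 1 + 11/24 = 35/24
2 + 1/(35/24) = 2 + 24/35 = 94/35
3 + 1/(94/35) = 3 + 35/94 = 317/94
6 + 1/(317/94) = 6 + 94/317 = 1996/317

1996/317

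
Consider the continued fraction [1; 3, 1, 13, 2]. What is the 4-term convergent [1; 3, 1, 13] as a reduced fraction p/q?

Start with 13.
1 + 1/(13/1) = 1 + 1/13 = 14/13
3 + 1/(14/13) = 3 + 13/14 = 55/14
1 + 1/(55/14) = 1 + 14/55 = 69/55

69/55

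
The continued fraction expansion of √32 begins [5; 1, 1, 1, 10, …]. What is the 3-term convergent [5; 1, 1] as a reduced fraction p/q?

11/2

Collapse the nested fraction from the inside out:
Start with 1.
1 + 1/(1/1) = 1 + 1/1 = 2/1
5 + 1/(2/1) = 5 + 1/2 = 11/2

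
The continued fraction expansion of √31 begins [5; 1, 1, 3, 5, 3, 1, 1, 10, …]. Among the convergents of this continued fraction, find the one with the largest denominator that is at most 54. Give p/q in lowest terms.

a_0 = 5: 5/1  (≤ bound)
a_1 = 1: 6/1  (≤ bound)
a_2 = 1: 11/2  (≤ bound)
a_3 = 3: 39/7  (≤ bound)
a_4 = 5: 206/37  (≤ bound)
a_5 = 3: 657/118  (> 54, stop)

206/37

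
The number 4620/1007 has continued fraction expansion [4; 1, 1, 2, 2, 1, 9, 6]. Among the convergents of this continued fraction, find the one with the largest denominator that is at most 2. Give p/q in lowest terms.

9/2

a_0 = 4: 4/1  (≤ bound)
a_1 = 1: 5/1  (≤ bound)
a_2 = 1: 9/2  (≤ bound)
a_3 = 2: 23/5  (> 2, stop)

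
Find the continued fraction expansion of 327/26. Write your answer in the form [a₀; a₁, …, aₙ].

[12; 1, 1, 2, 1, 3]

327 ÷ 26 → quotient 12, remainder 15
26 ÷ 15 → quotient 1, remainder 11
15 ÷ 11 → quotient 1, remainder 4
11 ÷ 4 → quotient 2, remainder 3
4 ÷ 3 → quotient 1, remainder 1
3 ÷ 1 → quotient 3, remainder 0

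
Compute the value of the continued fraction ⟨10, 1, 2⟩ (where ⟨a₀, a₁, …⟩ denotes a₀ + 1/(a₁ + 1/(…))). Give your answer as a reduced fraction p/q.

Use the convergent recurrence hₖ = aₖ·hₖ₋₁ + hₖ₋₂ (and likewise for the denominators kₖ):
a_0 = 10: 10/1
a_1 = 1: 11/1
a_2 = 2: 32/3

32/3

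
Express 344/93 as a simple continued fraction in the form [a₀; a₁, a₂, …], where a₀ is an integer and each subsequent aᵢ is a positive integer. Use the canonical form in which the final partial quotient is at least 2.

Repeatedly divide and take the remainder:
344 = 3·93 + 65, so a_0 = 3
93 = 1·65 + 28, so a_1 = 1
65 = 2·28 + 9, so a_2 = 2
28 = 3·9 + 1, so a_3 = 3
9 = 9·1 + 0, so a_4 = 9

[3; 1, 2, 3, 9]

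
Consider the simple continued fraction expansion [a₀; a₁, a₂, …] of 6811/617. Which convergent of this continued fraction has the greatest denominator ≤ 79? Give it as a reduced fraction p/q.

List convergents until the denominator exceeds the bound:
a_0 = 11: 11/1  (≤ bound)
a_1 = 25: 276/25  (≤ bound)
a_2 = 1: 287/26  (≤ bound)
a_3 = 2: 850/77  (≤ bound)
a_4 = 2: 1987/180  (> 79, stop)

850/77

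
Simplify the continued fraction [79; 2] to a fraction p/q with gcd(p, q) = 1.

159/2

a_0 = 79: 79/1
a_1 = 2: 159/2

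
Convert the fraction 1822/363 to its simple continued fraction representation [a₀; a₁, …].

1822 = 5·363 + 7, so a_0 = 5
363 = 51·7 + 6, so a_1 = 51
7 = 1·6 + 1, so a_2 = 1
6 = 6·1 + 0, so a_3 = 6

[5; 51, 1, 6]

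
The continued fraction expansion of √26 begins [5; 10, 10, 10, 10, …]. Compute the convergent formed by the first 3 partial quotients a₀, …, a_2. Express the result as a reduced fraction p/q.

515/101

a_0 = 5: 5/1
a_1 = 10: 51/10
a_2 = 10: 515/101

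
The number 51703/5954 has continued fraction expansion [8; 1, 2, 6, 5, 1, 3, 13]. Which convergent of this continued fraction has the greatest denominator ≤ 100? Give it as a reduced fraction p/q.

a_0 = 8: 8/1  (≤ bound)
a_1 = 1: 9/1  (≤ bound)
a_2 = 2: 26/3  (≤ bound)
a_3 = 6: 165/19  (≤ bound)
a_4 = 5: 851/98  (≤ bound)
a_5 = 1: 1016/117  (> 100, stop)

851/98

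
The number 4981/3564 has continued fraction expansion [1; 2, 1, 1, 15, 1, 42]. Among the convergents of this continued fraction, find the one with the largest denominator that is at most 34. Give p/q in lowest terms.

List convergents until the denominator exceeds the bound:
a_0 = 1: 1/1  (≤ bound)
a_1 = 2: 3/2  (≤ bound)
a_2 = 1: 4/3  (≤ bound)
a_3 = 1: 7/5  (≤ bound)
a_4 = 15: 109/78  (> 34, stop)

7/5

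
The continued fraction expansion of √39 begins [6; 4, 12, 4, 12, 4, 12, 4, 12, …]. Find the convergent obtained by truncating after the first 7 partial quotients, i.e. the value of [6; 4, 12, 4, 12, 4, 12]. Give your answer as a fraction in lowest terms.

764394/122401

Start with 12.
4 + 1/(12/1) = 4 + 1/12 = 49/12
12 + 1/(49/12) = 12 + 12/49 = 600/49
4 + 1/(600/49) = 4 + 49/600 = 2449/600
12 + 1/(2449/600) = 12 + 600/2449 = 29988/2449
4 + 1/(29988/2449) = 4 + 2449/29988 = 122401/29988
6 + 1/(122401/29988) = 6 + 29988/122401 = 764394/122401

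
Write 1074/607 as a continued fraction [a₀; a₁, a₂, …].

[1; 1, 3, 2, 1, 46]

Apply division with remainder until the remainder is 0:
1074 ÷ 607 → quotient 1, remainder 467
607 ÷ 467 → quotient 1, remainder 140
467 ÷ 140 → quotient 3, remainder 47
140 ÷ 47 → quotient 2, remainder 46
47 ÷ 46 → quotient 1, remainder 1
46 ÷ 1 → quotient 46, remainder 0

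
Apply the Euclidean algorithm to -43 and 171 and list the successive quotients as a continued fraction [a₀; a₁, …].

-43 = -1·171 + 128, so a_0 = -1
171 = 1·128 + 43, so a_1 = 1
128 = 2·43 + 42, so a_2 = 2
43 = 1·42 + 1, so a_3 = 1
42 = 42·1 + 0, so a_4 = 42

[-1; 1, 2, 1, 42]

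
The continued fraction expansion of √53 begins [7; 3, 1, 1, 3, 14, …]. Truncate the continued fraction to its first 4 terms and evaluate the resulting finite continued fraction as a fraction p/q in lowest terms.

51/7

a_0 = 7: 7/1
a_1 = 3: 22/3
a_2 = 1: 29/4
a_3 = 1: 51/7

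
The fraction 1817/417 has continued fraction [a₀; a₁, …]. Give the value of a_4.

1817 ÷ 417 → quotient 4, remainder 149
417 ÷ 149 → quotient 2, remainder 119
149 ÷ 119 → quotient 1, remainder 30
119 ÷ 30 → quotient 3, remainder 29
30 ÷ 29 → quotient 1, remainder 1

1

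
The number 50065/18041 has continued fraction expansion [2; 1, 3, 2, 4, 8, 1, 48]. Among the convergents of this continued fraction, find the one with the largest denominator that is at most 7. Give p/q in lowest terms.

11/4

a_0 = 2: 2/1  (≤ bound)
a_1 = 1: 3/1  (≤ bound)
a_2 = 3: 11/4  (≤ bound)
a_3 = 2: 25/9  (> 7, stop)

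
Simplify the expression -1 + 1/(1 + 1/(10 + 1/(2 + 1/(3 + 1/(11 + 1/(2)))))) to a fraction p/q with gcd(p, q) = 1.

a_0 = -1: -1/1
a_1 = 1: 0/1
a_2 = 10: -1/11
a_3 = 2: -2/23
a_4 = 3: -7/80
a_5 = 11: -79/903
a_6 = 2: -165/1886

-165/1886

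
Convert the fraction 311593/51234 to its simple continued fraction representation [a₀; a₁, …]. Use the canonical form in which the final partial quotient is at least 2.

[6; 12, 4, 2, 1, 35, 9]

⌊311593/51234⌋ = 6, remainder 4189
⌊51234/4189⌋ = 12, remainder 966
⌊4189/966⌋ = 4, remainder 325
⌊966/325⌋ = 2, remainder 316
⌊325/316⌋ = 1, remainder 9
⌊316/9⌋ = 35, remainder 1
⌊9/1⌋ = 9, remainder 0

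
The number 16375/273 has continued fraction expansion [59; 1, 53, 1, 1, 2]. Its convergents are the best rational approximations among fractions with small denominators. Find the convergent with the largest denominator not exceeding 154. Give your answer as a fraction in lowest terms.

6538/109

a_0 = 59: 59/1  (≤ bound)
a_1 = 1: 60/1  (≤ bound)
a_2 = 53: 3239/54  (≤ bound)
a_3 = 1: 3299/55  (≤ bound)
a_4 = 1: 6538/109  (≤ bound)
a_5 = 2: 16375/273  (> 154, stop)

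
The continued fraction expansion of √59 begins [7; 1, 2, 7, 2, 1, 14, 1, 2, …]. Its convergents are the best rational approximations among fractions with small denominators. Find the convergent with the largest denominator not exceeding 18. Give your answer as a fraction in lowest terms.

23/3

List convergents until the denominator exceeds the bound:
a_0 = 7: 7/1  (≤ bound)
a_1 = 1: 8/1  (≤ bound)
a_2 = 2: 23/3  (≤ bound)
a_3 = 7: 169/22  (> 18, stop)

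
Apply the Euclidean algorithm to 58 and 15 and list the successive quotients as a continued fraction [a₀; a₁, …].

[3; 1, 6, 2]

58 ÷ 15 → quotient 3, remainder 13
15 ÷ 13 → quotient 1, remainder 2
13 ÷ 2 → quotient 6, remainder 1
2 ÷ 1 → quotient 2, remainder 0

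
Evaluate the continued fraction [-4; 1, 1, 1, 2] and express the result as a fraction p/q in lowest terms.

-27/8

Start with 2.
1 + 1/(2/1) = 1 + 1/2 = 3/2
1 + 1/(3/2) = 1 + 2/3 = 5/3
1 + 1/(5/3) = 1 + 3/5 = 8/5
-4 + 1/(8/5) = -4 + 5/8 = -27/8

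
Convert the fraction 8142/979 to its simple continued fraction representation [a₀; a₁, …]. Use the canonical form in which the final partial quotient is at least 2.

8142 = 8·979 + 310, so a_0 = 8
979 = 3·310 + 49, so a_1 = 3
310 = 6·49 + 16, so a_2 = 6
49 = 3·16 + 1, so a_3 = 3
16 = 16·1 + 0, so a_4 = 16

[8; 3, 6, 3, 16]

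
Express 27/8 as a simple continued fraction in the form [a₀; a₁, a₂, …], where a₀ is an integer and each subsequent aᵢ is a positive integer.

[3; 2, 1, 2]

Repeatedly divide and take the remainder:
27 = 3·8 + 3, so a_0 = 3
8 = 2·3 + 2, so a_1 = 2
3 = 1·2 + 1, so a_2 = 1
2 = 2·1 + 0, so a_3 = 2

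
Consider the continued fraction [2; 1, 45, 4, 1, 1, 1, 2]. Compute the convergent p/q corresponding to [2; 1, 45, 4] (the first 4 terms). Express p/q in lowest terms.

551/185

Start with 4.
45 + 1/(4/1) = 45 + 1/4 = 181/4
1 + 1/(181/4) = 1 + 4/181 = 185/181
2 + 1/(185/181) = 2 + 181/185 = 551/185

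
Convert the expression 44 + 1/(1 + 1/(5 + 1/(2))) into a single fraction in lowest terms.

Start with 2.
5 + 1/(2/1) = 5 + 1/2 = 11/2
1 + 1/(11/2) = 1 + 2/11 = 13/11
44 + 1/(13/11) = 44 + 11/13 = 583/13

583/13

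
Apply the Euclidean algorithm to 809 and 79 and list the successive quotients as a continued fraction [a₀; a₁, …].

[10; 4, 6, 3]

809 ÷ 79 → quotient 10, remainder 19
79 ÷ 19 → quotient 4, remainder 3
19 ÷ 3 → quotient 6, remainder 1
3 ÷ 1 → quotient 3, remainder 0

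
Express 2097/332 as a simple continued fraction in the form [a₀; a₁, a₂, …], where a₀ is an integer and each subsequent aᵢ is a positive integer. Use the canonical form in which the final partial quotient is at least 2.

[6; 3, 6, 5, 1, 2]

Repeatedly divide and take the remainder:
2097 ÷ 332 → quotient 6, remainder 105
332 ÷ 105 → quotient 3, remainder 17
105 ÷ 17 → quotient 6, remainder 3
17 ÷ 3 → quotient 5, remainder 2
3 ÷ 2 → quotient 1, remainder 1
2 ÷ 1 → quotient 2, remainder 0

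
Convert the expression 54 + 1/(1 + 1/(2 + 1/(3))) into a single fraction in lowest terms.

547/10

Build up convergents one term at a time:
a_0 = 54: 54/1
a_1 = 1: 55/1
a_2 = 2: 164/3
a_3 = 3: 547/10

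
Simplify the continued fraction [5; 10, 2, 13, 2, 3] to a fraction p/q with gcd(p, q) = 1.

10415/2044

a_0 = 5: 5/1
a_1 = 10: 51/10
a_2 = 2: 107/21
a_3 = 13: 1442/283
a_4 = 2: 2991/587
a_5 = 3: 10415/2044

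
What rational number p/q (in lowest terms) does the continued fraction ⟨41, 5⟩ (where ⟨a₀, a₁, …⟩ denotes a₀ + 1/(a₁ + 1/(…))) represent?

a_0 = 41: 41/1
a_1 = 5: 206/5

206/5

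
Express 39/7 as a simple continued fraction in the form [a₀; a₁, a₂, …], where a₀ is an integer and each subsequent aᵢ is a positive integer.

[5; 1, 1, 3]

Run the Euclidean algorithm, recording each quotient:
⌊39/7⌋ = 5, remainder 4
⌊7/4⌋ = 1, remainder 3
⌊4/3⌋ = 1, remainder 1
⌊3/1⌋ = 3, remainder 0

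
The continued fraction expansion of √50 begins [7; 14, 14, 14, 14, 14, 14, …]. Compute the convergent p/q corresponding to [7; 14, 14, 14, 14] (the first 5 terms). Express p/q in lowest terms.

Start with 14.
14 + 1/(14/1) = 14 + 1/14 = 197/14
14 + 1/(197/14) = 14 + 14/197 = 2772/197
14 + 1/(2772/197) = 14 + 197/2772 = 39005/2772
7 + 1/(39005/2772) = 7 + 2772/39005 = 275807/39005

275807/39005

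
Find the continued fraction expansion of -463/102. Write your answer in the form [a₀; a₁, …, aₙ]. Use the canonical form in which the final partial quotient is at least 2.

⌊-463/102⌋ = -5, remainder 47
⌊102/47⌋ = 2, remainder 8
⌊47/8⌋ = 5, remainder 7
⌊8/7⌋ = 1, remainder 1
⌊7/1⌋ = 7, remainder 0

[-5; 2, 5, 1, 7]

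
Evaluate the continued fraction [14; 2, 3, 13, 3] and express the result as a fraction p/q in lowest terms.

Compute successive convergents:
a_0 = 14: 14/1
a_1 = 2: 29/2
a_2 = 3: 101/7
a_3 = 13: 1342/93
a_4 = 3: 4127/286

4127/286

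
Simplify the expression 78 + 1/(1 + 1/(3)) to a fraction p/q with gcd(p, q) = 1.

315/4

Start with 3.
1 + 1/(3/1) = 1 + 1/3 = 4/3
78 + 1/(4/3) = 78 + 3/4 = 315/4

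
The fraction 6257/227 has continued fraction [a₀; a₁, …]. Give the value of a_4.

2

6257 = 27·227 + 128, so a_0 = 27
227 = 1·128 + 99, so a_1 = 1
128 = 1·99 + 29, so a_2 = 1
99 = 3·29 + 12, so a_3 = 3
29 = 2·12 + 5, so a_4 = 2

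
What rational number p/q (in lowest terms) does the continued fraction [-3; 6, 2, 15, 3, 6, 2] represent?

-23933/8410

Starting at the tail and folding back:
Start with 2.
6 + 1/(2/1) = 6 + 1/2 = 13/2
3 + 1/(13/2) = 3 + 2/13 = 41/13
15 + 1/(41/13) = 15 + 13/41 = 628/41
2 + 1/(628/41) = 2 + 41/628 = 1297/628
6 + 1/(1297/628) = 6 + 628/1297 = 8410/1297
-3 + 1/(8410/1297) = -3 + 1297/8410 = -23933/8410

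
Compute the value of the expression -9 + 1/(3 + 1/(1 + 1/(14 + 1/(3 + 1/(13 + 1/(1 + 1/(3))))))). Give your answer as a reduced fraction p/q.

Starting at the tail and folding back:
Start with 3.
1 + 1/(3/1) = 1 + 1/3 = 4/3
13 + 1/(4/3) = 13 + 3/4 = 55/4
3 + 1/(55/4) = 3 + 4/55 = 169/55
14 + 1/(169/55) = 14 + 55/169 = 2421/169
1 + 1/(2421/169) = 1 + 169/2421 = 2590/2421
3 + 1/(2590/2421) = 3 + 2421/2590 = 10191/2590
-9 + 1/(10191/2590) = -9 + 2590/10191 = -89129/10191

-89129/10191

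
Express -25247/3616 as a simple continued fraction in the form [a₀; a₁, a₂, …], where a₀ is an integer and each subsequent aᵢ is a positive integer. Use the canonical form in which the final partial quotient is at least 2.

⌊-25247/3616⌋ = -7, remainder 65
⌊3616/65⌋ = 55, remainder 41
⌊65/41⌋ = 1, remainder 24
⌊41/24⌋ = 1, remainder 17
⌊24/17⌋ = 1, remainder 7
⌊17/7⌋ = 2, remainder 3
⌊7/3⌋ = 2, remainder 1
⌊3/1⌋ = 3, remainder 0

[-7; 55, 1, 1, 1, 2, 2, 3]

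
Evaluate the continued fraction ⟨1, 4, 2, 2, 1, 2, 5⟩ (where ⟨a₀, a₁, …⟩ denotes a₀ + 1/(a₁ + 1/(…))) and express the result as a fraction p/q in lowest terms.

Build up convergents one term at a time:
a_0 = 1: 1/1
a_1 = 4: 5/4
a_2 = 2: 11/9
a_3 = 2: 27/22
a_4 = 1: 38/31
a_5 = 2: 103/84
a_6 = 5: 553/451

553/451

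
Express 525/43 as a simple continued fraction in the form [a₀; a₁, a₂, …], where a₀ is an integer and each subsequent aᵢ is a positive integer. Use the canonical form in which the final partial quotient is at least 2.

⌊525/43⌋ = 12, remainder 9
⌊43/9⌋ = 4, remainder 7
⌊9/7⌋ = 1, remainder 2
⌊7/2⌋ = 3, remainder 1
⌊2/1⌋ = 2, remainder 0

[12; 4, 1, 3, 2]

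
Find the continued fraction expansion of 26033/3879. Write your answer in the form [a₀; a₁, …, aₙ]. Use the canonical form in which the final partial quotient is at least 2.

⌊26033/3879⌋ = 6, remainder 2759
⌊3879/2759⌋ = 1, remainder 1120
⌊2759/1120⌋ = 2, remainder 519
⌊1120/519⌋ = 2, remainder 82
⌊519/82⌋ = 6, remainder 27
⌊82/27⌋ = 3, remainder 1
⌊27/1⌋ = 27, remainder 0

[6; 1, 2, 2, 6, 3, 27]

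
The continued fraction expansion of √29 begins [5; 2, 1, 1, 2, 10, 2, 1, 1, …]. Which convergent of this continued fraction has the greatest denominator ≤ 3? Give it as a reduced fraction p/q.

List convergents until the denominator exceeds the bound:
a_0 = 5: 5/1  (≤ bound)
a_1 = 2: 11/2  (≤ bound)
a_2 = 1: 16/3  (≤ bound)
a_3 = 1: 27/5  (> 3, stop)

16/3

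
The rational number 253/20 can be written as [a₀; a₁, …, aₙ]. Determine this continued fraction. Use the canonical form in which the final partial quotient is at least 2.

[12; 1, 1, 1, 6]

Apply division with remainder until the remainder is 0:
253 ÷ 20 → quotient 12, remainder 13
20 ÷ 13 → quotient 1, remainder 7
13 ÷ 7 → quotient 1, remainder 6
7 ÷ 6 → quotient 1, remainder 1
6 ÷ 1 → quotient 6, remainder 0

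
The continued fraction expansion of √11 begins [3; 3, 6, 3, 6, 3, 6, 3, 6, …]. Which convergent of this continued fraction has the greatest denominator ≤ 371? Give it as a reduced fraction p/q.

List convergents until the denominator exceeds the bound:
a_0 = 3: 3/1  (≤ bound)
a_1 = 3: 10/3  (≤ bound)
a_2 = 6: 63/19  (≤ bound)
a_3 = 3: 199/60  (≤ bound)
a_4 = 6: 1257/379  (> 371, stop)

199/60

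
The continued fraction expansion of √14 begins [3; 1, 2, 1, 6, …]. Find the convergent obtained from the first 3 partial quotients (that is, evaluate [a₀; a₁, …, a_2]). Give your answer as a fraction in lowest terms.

a_0 = 3: 3/1
a_1 = 1: 4/1
a_2 = 2: 11/3

11/3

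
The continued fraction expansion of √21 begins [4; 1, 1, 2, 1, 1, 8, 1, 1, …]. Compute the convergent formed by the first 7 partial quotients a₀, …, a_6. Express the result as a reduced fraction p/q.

472/103

Use the convergent recurrence hₖ = aₖ·hₖ₋₁ + hₖ₋₂ (and likewise for the denominators kₖ):
a_0 = 4: 4/1
a_1 = 1: 5/1
a_2 = 1: 9/2
a_3 = 2: 23/5
a_4 = 1: 32/7
a_5 = 1: 55/12
a_6 = 8: 472/103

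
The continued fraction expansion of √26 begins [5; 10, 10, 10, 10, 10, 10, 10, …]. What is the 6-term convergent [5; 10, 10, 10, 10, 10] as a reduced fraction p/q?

530451/104030

Start with 10.
10 + 1/(10/1) = 10 + 1/10 = 101/10
10 + 1/(101/10) = 10 + 10/101 = 1020/101
10 + 1/(1020/101) = 10 + 101/1020 = 10301/1020
10 + 1/(10301/1020) = 10 + 1020/10301 = 104030/10301
5 + 1/(104030/10301) = 5 + 10301/104030 = 530451/104030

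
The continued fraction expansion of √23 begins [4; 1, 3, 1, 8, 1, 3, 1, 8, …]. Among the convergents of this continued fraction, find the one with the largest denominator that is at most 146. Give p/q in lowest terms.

235/49

List convergents until the denominator exceeds the bound:
a_0 = 4: 4/1  (≤ bound)
a_1 = 1: 5/1  (≤ bound)
a_2 = 3: 19/4  (≤ bound)
a_3 = 1: 24/5  (≤ bound)
a_4 = 8: 211/44  (≤ bound)
a_5 = 1: 235/49  (≤ bound)
a_6 = 3: 916/191  (> 146, stop)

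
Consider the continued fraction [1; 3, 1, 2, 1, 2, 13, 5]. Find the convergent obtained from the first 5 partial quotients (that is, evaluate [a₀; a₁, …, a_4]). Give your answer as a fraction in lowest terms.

Starting at the tail and folding back:
Start with 1.
2 + 1/(1/1) = 2 + 1/1 = 3/1
1 + 1/(3/1) = 1 + 1/3 = 4/3
3 + 1/(4/3) = 3 + 3/4 = 15/4
1 + 1/(15/4) = 1 + 4/15 = 19/15

19/15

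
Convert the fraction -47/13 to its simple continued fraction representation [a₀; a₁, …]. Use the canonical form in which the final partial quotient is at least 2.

-47 = -4·13 + 5, so a_0 = -4
13 = 2·5 + 3, so a_1 = 2
5 = 1·3 + 2, so a_2 = 1
3 = 1·2 + 1, so a_3 = 1
2 = 2·1 + 0, so a_4 = 2

[-4; 2, 1, 1, 2]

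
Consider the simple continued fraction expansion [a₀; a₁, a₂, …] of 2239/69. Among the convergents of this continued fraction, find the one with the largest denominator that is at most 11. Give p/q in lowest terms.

a_0 = 32: 32/1  (≤ bound)
a_1 = 2: 65/2  (≤ bound)
a_2 = 4: 292/9  (≤ bound)
a_3 = 2: 649/20  (> 11, stop)

292/9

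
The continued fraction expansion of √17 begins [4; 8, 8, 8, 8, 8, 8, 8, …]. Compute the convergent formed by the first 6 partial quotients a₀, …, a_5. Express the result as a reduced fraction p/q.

Start with 8.
8 + 1/(8/1) = 8 + 1/8 = 65/8
8 + 1/(65/8) = 8 + 8/65 = 528/65
8 + 1/(528/65) = 8 + 65/528 = 4289/528
8 + 1/(4289/528) = 8 + 528/4289 = 34840/4289
4 + 1/(34840/4289) = 4 + 4289/34840 = 143649/34840

143649/34840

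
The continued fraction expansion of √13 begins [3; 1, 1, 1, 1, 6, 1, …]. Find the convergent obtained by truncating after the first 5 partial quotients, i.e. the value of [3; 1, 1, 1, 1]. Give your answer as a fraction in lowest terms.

18/5

Use the convergent recurrence hₖ = aₖ·hₖ₋₁ + hₖ₋₂ (and likewise for the denominators kₖ):
a_0 = 3: 3/1
a_1 = 1: 4/1
a_2 = 1: 7/2
a_3 = 1: 11/3
a_4 = 1: 18/5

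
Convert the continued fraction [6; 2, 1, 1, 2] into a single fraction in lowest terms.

Use the convergent recurrence hₖ = aₖ·hₖ₋₁ + hₖ₋₂ (and likewise for the denominators kₖ):
a_0 = 6: 6/1
a_1 = 2: 13/2
a_2 = 1: 19/3
a_3 = 1: 32/5
a_4 = 2: 83/13

83/13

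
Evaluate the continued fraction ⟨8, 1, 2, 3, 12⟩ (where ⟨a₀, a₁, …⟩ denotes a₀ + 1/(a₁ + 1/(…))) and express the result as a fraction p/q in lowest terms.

a_0 = 8: 8/1
a_1 = 1: 9/1
a_2 = 2: 26/3
a_3 = 3: 87/10
a_4 = 12: 1070/123

1070/123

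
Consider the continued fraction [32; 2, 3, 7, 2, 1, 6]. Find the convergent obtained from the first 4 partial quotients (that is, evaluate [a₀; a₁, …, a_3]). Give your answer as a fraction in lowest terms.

Use the convergent recurrence hₖ = aₖ·hₖ₋₁ + hₖ₋₂ (and likewise for the denominators kₖ):
a_0 = 32: 32/1
a_1 = 2: 65/2
a_2 = 3: 227/7
a_3 = 7: 1654/51

1654/51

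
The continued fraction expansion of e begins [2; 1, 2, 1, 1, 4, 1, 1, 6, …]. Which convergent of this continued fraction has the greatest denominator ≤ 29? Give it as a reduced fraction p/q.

a_0 = 2: 2/1  (≤ bound)
a_1 = 1: 3/1  (≤ bound)
a_2 = 2: 8/3  (≤ bound)
a_3 = 1: 11/4  (≤ bound)
a_4 = 1: 19/7  (≤ bound)
a_5 = 4: 87/32  (> 29, stop)

19/7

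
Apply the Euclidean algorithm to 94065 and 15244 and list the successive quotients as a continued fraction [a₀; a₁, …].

⌊94065/15244⌋ = 6, remainder 2601
⌊15244/2601⌋ = 5, remainder 2239
⌊2601/2239⌋ = 1, remainder 362
⌊2239/362⌋ = 6, remainder 67
⌊362/67⌋ = 5, remainder 27
⌊67/27⌋ = 2, remainder 13
⌊27/13⌋ = 2, remainder 1
⌊13/1⌋ = 13, remainder 0

[6; 5, 1, 6, 5, 2, 2, 13]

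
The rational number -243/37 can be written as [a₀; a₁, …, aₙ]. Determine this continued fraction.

[-7; 2, 3, 5]

-243 ÷ 37 → quotient -7, remainder 16
37 ÷ 16 → quotient 2, remainder 5
16 ÷ 5 → quotient 3, remainder 1
5 ÷ 1 → quotient 5, remainder 0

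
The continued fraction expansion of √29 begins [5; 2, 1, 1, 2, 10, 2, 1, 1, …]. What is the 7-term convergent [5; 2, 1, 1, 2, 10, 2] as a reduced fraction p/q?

a_0 = 5: 5/1
a_1 = 2: 11/2
a_2 = 1: 16/3
a_3 = 1: 27/5
a_4 = 2: 70/13
a_5 = 10: 727/135
a_6 = 2: 1524/283

1524/283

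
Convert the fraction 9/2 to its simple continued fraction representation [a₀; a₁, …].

[4; 2]

Repeatedly divide and take the remainder:
9 ÷ 2 → quotient 4, remainder 1
2 ÷ 1 → quotient 2, remainder 0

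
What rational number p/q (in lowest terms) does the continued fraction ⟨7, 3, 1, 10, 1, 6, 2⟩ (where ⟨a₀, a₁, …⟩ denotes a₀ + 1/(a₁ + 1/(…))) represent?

a_0 = 7: 7/1
a_1 = 3: 22/3
a_2 = 1: 29/4
a_3 = 10: 312/43
a_4 = 1: 341/47
a_5 = 6: 2358/325
a_6 = 2: 5057/697

5057/697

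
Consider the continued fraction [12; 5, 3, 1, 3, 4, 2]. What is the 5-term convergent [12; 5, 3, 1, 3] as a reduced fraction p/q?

Starting at the tail and folding back:
Start with 3.
1 + 1/(3/1) = 1 + 1/3 = 4/3
3 + 1/(4/3) = 3 + 3/4 = 15/4
5 + 1/(15/4) = 5 + 4/15 = 79/15
12 + 1/(79/15) = 12 + 15/79 = 963/79

963/79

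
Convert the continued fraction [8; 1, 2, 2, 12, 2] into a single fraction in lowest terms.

1577/181

Compute successive convergents:
a_0 = 8: 8/1
a_1 = 1: 9/1
a_2 = 2: 26/3
a_3 = 2: 61/7
a_4 = 12: 758/87
a_5 = 2: 1577/181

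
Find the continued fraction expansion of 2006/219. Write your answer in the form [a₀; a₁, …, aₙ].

Repeatedly divide and take the remainder:
2006 = 9·219 + 35, so a_0 = 9
219 = 6·35 + 9, so a_1 = 6
35 = 3·9 + 8, so a_2 = 3
9 = 1·8 + 1, so a_3 = 1
8 = 8·1 + 0, so a_4 = 8

[9; 6, 3, 1, 8]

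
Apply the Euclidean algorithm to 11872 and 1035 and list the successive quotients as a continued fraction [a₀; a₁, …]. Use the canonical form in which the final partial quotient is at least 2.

[11; 2, 7, 1, 60]

Repeatedly divide and take the remainder:
11872 ÷ 1035 → quotient 11, remainder 487
1035 ÷ 487 → quotient 2, remainder 61
487 ÷ 61 → quotient 7, remainder 60
61 ÷ 60 → quotient 1, remainder 1
60 ÷ 1 → quotient 60, remainder 0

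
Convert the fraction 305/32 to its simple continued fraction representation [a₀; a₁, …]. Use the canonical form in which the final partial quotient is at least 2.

⌊305/32⌋ = 9, remainder 17
⌊32/17⌋ = 1, remainder 15
⌊17/15⌋ = 1, remainder 2
⌊15/2⌋ = 7, remainder 1
⌊2/1⌋ = 2, remainder 0

[9; 1, 1, 7, 2]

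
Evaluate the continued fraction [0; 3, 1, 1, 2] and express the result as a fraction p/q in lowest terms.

5/18

Build up convergents one term at a time:
a_0 = 0: 0/1
a_1 = 3: 1/3
a_2 = 1: 1/4
a_3 = 1: 2/7
a_4 = 2: 5/18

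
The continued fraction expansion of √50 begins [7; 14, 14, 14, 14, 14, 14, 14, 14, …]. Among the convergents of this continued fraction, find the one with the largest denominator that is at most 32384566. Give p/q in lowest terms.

54608393/7722793

List convergents until the denominator exceeds the bound:
a_0 = 7: 7/1  (≤ bound)
a_1 = 14: 99/14  (≤ bound)
a_2 = 14: 1393/197  (≤ bound)
a_3 = 14: 19601/2772  (≤ bound)
a_4 = 14: 275807/39005  (≤ bound)
a_5 = 14: 3880899/548842  (≤ bound)
a_6 = 14: 54608393/7722793  (≤ bound)
a_7 = 14: 768398401/108667944  (> 32384566, stop)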